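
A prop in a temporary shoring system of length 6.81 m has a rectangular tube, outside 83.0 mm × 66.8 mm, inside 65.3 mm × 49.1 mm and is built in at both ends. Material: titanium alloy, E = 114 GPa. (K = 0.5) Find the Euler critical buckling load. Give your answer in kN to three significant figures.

P_cr ≈ 138 kN

Weak-axis I_min = (h_o·b_o³ − h_i·b_i³)/12 with b_o = 66.8, b_i = 49.10 mm (shorter outer/inner sides).
I_min = (83.0×66.8³ − 65.30×49.10³)/12 = 1.418×10^6 mm⁴
I = 1.418×10^6 mm⁴ = 1.418×10^-6 m⁴
Effective length L_e = K·L = 0.5 × 6.81 = 3.405 m
P_cr = π²EI / L_e² = π² × 114×10⁹ × 1.418×10^-6 / 3.405² = 1.376×10^5 N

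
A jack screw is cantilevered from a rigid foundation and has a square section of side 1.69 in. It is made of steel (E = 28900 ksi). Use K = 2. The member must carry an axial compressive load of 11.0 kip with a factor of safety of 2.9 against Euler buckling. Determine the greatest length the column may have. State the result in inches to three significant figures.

L_max ≈ 39.0 in

I = a⁴/12 = 1.69⁴/12 = 0.6798 in⁴
Required critical load P_cr = n·P = 2.9 × 11.0 = 31.90 kip = 3.190×10^4 lb
From P_cr = π²EI/(K·L)²:  L = (1/K)·√(π²EI/P_cr) = (1/2)·√(π²×2.89×10^7×0.6798/3.190×10^4)
L = 39.0 in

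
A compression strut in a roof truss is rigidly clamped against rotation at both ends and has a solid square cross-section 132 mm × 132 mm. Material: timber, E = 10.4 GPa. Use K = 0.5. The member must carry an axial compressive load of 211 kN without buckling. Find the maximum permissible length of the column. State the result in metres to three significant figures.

I = a⁴/12 = 132⁴/12 = 2.530×10^7 mm⁴
I = 2.530×10^-5 m⁴
At the buckling limit P_cr = P = 2.110×10^5 N
From P_cr = π²EI/(K·L)²:  L = (1/K)·√(π²EI/P_cr) = (1/0.5)·√(π²×1.04×10^10×2.530×10^-5/2.110×10^5)
L = 7.02 m

L_max ≈ 7.02 m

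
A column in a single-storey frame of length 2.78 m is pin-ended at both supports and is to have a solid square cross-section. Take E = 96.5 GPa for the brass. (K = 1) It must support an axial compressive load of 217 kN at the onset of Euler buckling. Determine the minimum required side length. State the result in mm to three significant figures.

a ≈ 67.8 mm

L_e = K·L = 1 × 2.78 = 2.780 m
Required I = P_cr·L_e²/(π²E) = 2.170×10^5 × 2.780² / (π² × 9.65×10^10) = 1.761×10^-6 m⁴
I_req = 1.761×10^6 mm⁴
Solid square: I = a⁴/12  ⇒  a = (12I)^(1/4) = (12×1.761×10^6)^(1/4) = 67.8 mm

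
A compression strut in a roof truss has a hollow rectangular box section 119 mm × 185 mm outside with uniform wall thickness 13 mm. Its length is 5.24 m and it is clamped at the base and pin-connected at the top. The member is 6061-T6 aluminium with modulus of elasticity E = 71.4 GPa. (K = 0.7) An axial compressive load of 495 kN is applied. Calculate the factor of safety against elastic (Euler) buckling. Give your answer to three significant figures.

Inner dimensions: h_i = 185 − 2×13 = 159.0 mm, b_i = 119 − 2×13 = 93.00 mm
Weak-axis I_min = (h_o·b_o³ − h_i·b_i³)/12 with b_o = 119, b_i = 93.00 mm (shorter outer/inner sides).
I_min = (185×119³ − 159.0×93.00³)/12 = 1.532×10^7 mm⁴
I = 1.532×10^7 mm⁴ = 1.532×10^-5 m⁴
Effective length L_e = K·L = 0.7 × 5.24 = 3.668 m
P_cr = π²EI / L_e² = π² × 71.4×10⁹ × 1.532×10^-5 / 3.668² = 8.025×10^5 N
Factor of safety n = P_cr / P = 802.51 / 495 = 1.62

n ≈ 1.62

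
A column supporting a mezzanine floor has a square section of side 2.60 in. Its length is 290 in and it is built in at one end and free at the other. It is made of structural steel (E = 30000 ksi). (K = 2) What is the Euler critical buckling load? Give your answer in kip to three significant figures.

I = a⁴/12 = 2.60⁴/12 = 3.808 in⁴
Effective length L_e = K·L = 2 × 290 = 580.0 in
P_cr = π²EI / L_e² = π² × 30000×10³ × 3.808 / 580.0² = 3.352×10^3 lb

P_cr ≈ 3.35 kip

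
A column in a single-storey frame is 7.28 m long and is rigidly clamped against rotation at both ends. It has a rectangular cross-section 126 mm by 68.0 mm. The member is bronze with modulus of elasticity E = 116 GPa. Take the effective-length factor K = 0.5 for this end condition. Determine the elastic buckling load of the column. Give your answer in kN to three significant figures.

P_cr ≈ 285 kN

Buckling occurs about the weak axis: I_min = h·b³/12 with b = 68.0 mm (the shorter side).
I_min = 126×68.0³/12 = 3.302×10^6 mm⁴
I = 3.302×10^6 mm⁴ = 3.302×10^-6 m⁴
Effective length L_e = K·L = 0.5 × 7.28 = 3.640 m
P_cr = π²EI / L_e² = π² × 116×10⁹ × 3.302×10^-6 / 3.640² = 2.853×10^5 N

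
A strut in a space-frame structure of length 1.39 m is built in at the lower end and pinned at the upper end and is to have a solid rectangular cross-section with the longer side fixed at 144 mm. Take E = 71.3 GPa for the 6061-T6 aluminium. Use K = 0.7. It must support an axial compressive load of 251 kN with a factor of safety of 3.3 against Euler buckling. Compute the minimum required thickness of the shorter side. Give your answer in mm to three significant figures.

Required P_cr = n·P = 3.3 × 251 = 828.3 kN
L_e = K·L = 0.7 × 1.39 = 0.9730 m
Required I = P_cr·L_e²/(π²E) = 8.283×10^5 × 0.9730² / (π² × 7.13×10^10) = 1.114×10^-6 m⁴
I_req = 1.114×10^6 mm⁴
Rectangle, weak axis: I_min = h·b³/12 with h = 144 mm fixed  ⇒  b = (12I/h)^(1/3) = 45.3 mm

b ≈ 45.3 mm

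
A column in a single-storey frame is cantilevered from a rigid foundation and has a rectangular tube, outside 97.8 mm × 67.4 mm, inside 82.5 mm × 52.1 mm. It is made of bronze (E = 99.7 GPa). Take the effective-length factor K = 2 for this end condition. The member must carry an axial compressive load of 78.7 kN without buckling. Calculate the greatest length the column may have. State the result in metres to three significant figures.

Weak-axis I_min = (h_o·b_o³ − h_i·b_i³)/12 with b_o = 67.4, b_i = 52.10 mm (shorter outer/inner sides).
I_min = (97.8×67.4³ − 82.50×52.10³)/12 = 1.523×10^6 mm⁴
I = 1.523×10^-6 m⁴
At the buckling limit P_cr = P = 7.870×10^4 N
From P_cr = π²EI/(K·L)²:  L = (1/K)·√(π²EI/P_cr) = (1/2)·√(π²×9.97×10^10×1.523×10^-6/7.870×10^4)
L = 2.18 m

L_max ≈ 2.18 m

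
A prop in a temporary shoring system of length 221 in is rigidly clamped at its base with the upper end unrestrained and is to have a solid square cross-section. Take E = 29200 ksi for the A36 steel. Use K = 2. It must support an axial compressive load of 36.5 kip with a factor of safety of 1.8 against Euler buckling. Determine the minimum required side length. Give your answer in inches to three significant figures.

a ≈ 4.81 in

Required P_cr = n·P = 1.8 × 36.5 = 65.70 kip
L_e = K·L = 2 × 221 = 442.0 in
Required I = P_cr·L_e²/(π²E) = 6.570×10^4 × 442.0² / (π² × 2.92×10^7) = 44.54 in⁴
Solid square: I = a⁴/12  ⇒  a = (12I)^(1/4) = (12×44.54)^(1/4) = 4.81 in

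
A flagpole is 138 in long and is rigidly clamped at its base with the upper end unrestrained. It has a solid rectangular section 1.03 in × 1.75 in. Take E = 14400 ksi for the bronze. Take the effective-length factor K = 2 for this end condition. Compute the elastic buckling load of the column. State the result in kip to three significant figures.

Buckling occurs about the weak axis: I_min = h·b³/12 with b = 1.03 in (the shorter side).
I_min = 1.75×1.03³/12 = 0.1594 in⁴
Effective length L_e = K·L = 2 × 138 = 276.0 in
P_cr = π²EI / L_e² = π² × 14400×10³ × 0.1594 / 276.0² = 297.3 lb

P_cr ≈ 0.297 kip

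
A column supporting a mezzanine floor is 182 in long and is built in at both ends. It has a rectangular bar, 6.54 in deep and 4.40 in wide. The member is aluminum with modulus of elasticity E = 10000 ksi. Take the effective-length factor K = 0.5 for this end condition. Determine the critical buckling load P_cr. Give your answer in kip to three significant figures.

P_cr ≈ 553 kip

Buckling occurs about the weak axis: I_min = h·b³/12 with b = 4.40 in (the shorter side).
I_min = 6.54×4.40³/12 = 46.43 in⁴
Effective length L_e = K·L = 0.5 × 182 = 91.00 in
P_cr = π²EI / L_e² = π² × 10000×10³ × 46.43 / 91.00² = 5.533×10^5 lb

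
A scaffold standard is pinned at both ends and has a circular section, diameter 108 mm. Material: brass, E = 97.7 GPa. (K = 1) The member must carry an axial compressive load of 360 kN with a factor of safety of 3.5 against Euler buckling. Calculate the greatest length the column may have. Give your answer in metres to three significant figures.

L_max ≈ 2.26 m

I = πd⁴/64 = π×108⁴/64 = 6.678×10^6 mm⁴
I = 6.678×10^-6 m⁴
Required critical load P_cr = n·P = 3.5 × 360 = 1260 kN = 1.260×10^6 N
From P_cr = π²EI/(K·L)²:  L = (1/K)·√(π²EI/P_cr) = (1/1)·√(π²×9.77×10^10×6.678×10^-6/1.260×10^6)
L = 2.26 m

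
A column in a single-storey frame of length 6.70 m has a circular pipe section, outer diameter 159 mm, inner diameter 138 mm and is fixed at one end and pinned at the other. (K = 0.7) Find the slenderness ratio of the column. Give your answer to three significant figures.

λ ≈ 89.1

d_o = 159 mm, d_i = 138 mm
I = π(d_o⁴ − d_i⁴)/64 = π(159⁴ − 138.0⁴)/64 = 1.357×10^7 mm⁴
A = 4.899×10^3 mm²;  r_min = √(I/A) = √(1.357×10^7/4.899×10^3) = 52.63 mm
L_e = K·L = 0.7 × 6.70 m = 4.690 m = 4690.0 mm
λ = L_e / r_min = 4690.0 / 52.63 = 89.1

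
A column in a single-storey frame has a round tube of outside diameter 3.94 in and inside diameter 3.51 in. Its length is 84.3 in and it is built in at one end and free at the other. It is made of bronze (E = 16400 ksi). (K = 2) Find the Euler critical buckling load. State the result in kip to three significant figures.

P_cr ≈ 24.9 kip

d_o = 3.94 in, d_i = 3.51 in
I = π(d_o⁴ − d_i⁴)/64 = π(3.94⁴ − 3.510⁴)/64 = 4.378 in⁴
Effective length L_e = K·L = 2 × 84.3 = 168.6 in
P_cr = π²EI / L_e² = π² × 16400×10³ × 4.378 / 168.6² = 2.493×10^4 lb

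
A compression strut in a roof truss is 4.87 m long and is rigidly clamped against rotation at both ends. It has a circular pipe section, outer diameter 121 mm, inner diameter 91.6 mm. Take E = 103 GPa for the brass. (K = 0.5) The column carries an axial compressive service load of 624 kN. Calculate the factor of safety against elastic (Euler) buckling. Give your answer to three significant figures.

d_o = 121 mm, d_i = 91.6 mm
I = π(d_o⁴ − d_i⁴)/64 = π(121⁴ − 91.60⁴)/64 = 7.066×10^6 mm⁴
I = 7.066×10^6 mm⁴ = 7.066×10^-6 m⁴
Effective length L_e = K·L = 0.5 × 4.87 = 2.435 m
P_cr = π²EI / L_e² = π² × 103×10⁹ × 7.066×10^-6 / 2.435² = 1.212×10^6 N
Factor of safety n = P_cr / P = 1211.6 / 624 = 1.94

n ≈ 1.94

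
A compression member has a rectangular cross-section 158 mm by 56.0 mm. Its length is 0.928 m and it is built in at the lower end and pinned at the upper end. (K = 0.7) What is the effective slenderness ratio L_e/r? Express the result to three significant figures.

λ ≈ 40.2

Buckling occurs about the weak axis: I_min = h·b³/12 with b = 56.0 mm (the shorter side).
I_min = 158×56.0³/12 = 2.312×10^6 mm⁴
A = 8.848×10^3 mm²;  r_min = √(I/A) = √(2.312×10^6/8.848×10^3) = 16.17 mm
L_e = K·L = 0.7 × 0.928 m = 0.6496 m = 649.60 mm
λ = L_e / r_min = 649.60 / 16.17 = 40.2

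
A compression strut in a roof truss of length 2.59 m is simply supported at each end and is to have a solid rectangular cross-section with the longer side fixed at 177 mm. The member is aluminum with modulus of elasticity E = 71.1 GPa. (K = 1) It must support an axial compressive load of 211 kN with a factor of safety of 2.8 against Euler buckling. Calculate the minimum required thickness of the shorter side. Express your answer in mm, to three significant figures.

b ≈ 72.6 mm

Required P_cr = n·P = 2.8 × 211 = 590.8 kN
L_e = K·L = 1 × 2.59 = 2.590 m
Required I = P_cr·L_e²/(π²E) = 5.908×10^5 × 2.590² / (π² × 7.11×10^10) = 5.648×10^-6 m⁴
I_req = 5.648×10^6 mm⁴
Rectangle, weak axis: I_min = h·b³/12 with h = 177 mm fixed  ⇒  b = (12I/h)^(1/3) = 72.6 mm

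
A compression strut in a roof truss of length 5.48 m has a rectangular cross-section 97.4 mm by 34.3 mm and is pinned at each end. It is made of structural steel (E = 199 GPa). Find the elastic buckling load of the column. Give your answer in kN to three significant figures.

P_cr ≈ 21.4 kN

Buckling occurs about the weak axis: I_min = h·b³/12 with b = 34.3 mm (the shorter side).
I_min = 97.4×34.3³/12 = 3.275×10^5 mm⁴
I = 3.275×10^5 mm⁴ = 3.275×10^-7 m⁴
Effective length L_e = K·L = 1 × 5.48 = 5.480 m
P_cr = π²EI / L_e² = π² × 199×10⁹ × 3.275×10^-7 / 5.480² = 2.142×10^4 N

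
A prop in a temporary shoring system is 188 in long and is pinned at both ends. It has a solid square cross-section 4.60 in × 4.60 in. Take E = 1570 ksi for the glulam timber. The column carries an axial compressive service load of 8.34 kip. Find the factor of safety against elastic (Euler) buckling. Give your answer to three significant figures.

I = a⁴/12 = 4.60⁴/12 = 37.31 in⁴
Effective length L_e = K·L = 1 × 188 = 188.0 in
P_cr = π²EI / L_e² = π² × 1570×10³ × 37.31 / 188.0² = 1.636×10^4 lb
Factor of safety n = P_cr / P = 16.358 / 8.34 = 1.96

n ≈ 1.96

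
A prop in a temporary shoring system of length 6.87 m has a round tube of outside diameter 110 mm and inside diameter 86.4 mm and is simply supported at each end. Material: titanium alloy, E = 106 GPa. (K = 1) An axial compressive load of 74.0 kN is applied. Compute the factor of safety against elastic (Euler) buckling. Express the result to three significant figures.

d_o = 110 mm, d_i = 86.4 mm
I = π(d_o⁴ − d_i⁴)/64 = π(110⁴ − 86.40⁴)/64 = 4.451×10^6 mm⁴
I = 4.451×10^6 mm⁴ = 4.451×10^-6 m⁴
Effective length L_e = K·L = 1 × 6.87 = 6.870 m
P_cr = π²EI / L_e² = π² × 106×10⁹ × 4.451×10^-6 / 6.870² = 9.867×10^4 N
Factor of safety n = P_cr / P = 98.672 / 74.0 = 1.33

n ≈ 1.33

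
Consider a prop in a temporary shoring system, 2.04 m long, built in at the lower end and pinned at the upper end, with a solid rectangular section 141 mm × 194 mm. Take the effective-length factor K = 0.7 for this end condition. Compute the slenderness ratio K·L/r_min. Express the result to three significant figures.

λ ≈ 35.1

For a rectangle r_min = b/√12 = 141/√12 = 40.70 mm
L_e = K·L = 0.7 × 2.04 m = 1.428 m = 1428.0 mm
λ = L_e / r_min = 1428.0 / 40.70 = 35.1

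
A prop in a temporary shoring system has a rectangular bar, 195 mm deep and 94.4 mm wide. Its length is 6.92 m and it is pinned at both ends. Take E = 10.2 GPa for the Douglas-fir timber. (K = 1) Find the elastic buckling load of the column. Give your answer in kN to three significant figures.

P_cr ≈ 28.7 kN

Buckling occurs about the weak axis: I_min = h·b³/12 with b = 94.4 mm (the shorter side).
I_min = 195×94.4³/12 = 1.367×10^7 mm⁴
I = 1.367×10^7 mm⁴ = 1.367×10^-5 m⁴
Effective length L_e = K·L = 1 × 6.92 = 6.920 m
P_cr = π²EI / L_e² = π² × 10.2×10⁹ × 1.367×10^-5 / 6.920² = 2.874×10^4 N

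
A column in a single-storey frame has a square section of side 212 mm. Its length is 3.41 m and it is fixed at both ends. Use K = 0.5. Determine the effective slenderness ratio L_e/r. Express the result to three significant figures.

I = a⁴/12 = 212⁴/12 = 1.683×10^8 mm⁴
A = 4.494×10^4 mm²;  r_min = √(I/A) = √(1.683×10^8/4.494×10^4) = 61.20 mm
L_e = K·L = 0.5 × 3.41 m = 1.705 m = 1705.0 mm
λ = L_e / r_min = 1705.0 / 61.20 = 27.9

λ ≈ 27.9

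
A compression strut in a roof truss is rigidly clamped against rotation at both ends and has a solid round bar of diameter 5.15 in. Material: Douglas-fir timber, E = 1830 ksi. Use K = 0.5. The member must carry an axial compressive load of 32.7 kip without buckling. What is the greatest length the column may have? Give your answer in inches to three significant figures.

I = πd⁴/64 = π×5.15⁴/64 = 34.53 in⁴
At the buckling limit P_cr = P = 3.270×10^4 lb
From P_cr = π²EI/(K·L)²:  L = (1/K)·√(π²EI/P_cr) = (1/0.5)·√(π²×1.83×10^6×34.53/3.270×10^4)
L = 276 in

L_max ≈ 276 in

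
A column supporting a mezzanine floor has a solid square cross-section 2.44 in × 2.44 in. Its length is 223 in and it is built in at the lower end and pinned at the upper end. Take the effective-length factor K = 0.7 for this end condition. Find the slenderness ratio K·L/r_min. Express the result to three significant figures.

λ ≈ 222

I = a⁴/12 = 2.44⁴/12 = 2.954 in⁴
A = 5.954 in²;  r_min = √(I/A) = √(2.954/5.954) = 0.7044 in
L_e = K·L = 0.7 × 223 = 156.1 in
λ = L_e / r_min = 156.10 / 0.7044 = 222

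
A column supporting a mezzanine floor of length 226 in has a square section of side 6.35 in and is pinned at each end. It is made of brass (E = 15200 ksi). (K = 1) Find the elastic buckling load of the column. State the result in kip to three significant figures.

P_cr ≈ 398 kip

I = a⁴/12 = 6.35⁴/12 = 135.5 in⁴
Effective length L_e = K·L = 1 × 226 = 226.0 in
P_cr = π²EI / L_e² = π² × 15200×10³ × 135.5 / 226.0² = 3.980×10^5 lb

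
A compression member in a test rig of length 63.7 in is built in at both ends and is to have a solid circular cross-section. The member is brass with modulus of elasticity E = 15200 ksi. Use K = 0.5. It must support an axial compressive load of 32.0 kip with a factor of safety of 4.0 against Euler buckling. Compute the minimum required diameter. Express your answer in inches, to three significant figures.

d ≈ 2.05 in

Required P_cr = n·P = 4.0 × 32.0 = 128.0 kip
L_e = K·L = 0.5 × 63.7 = 31.85 in
Required I = P_cr·L_e²/(π²E) = 1.280×10^5 × 31.85² / (π² × 1.52×10^7) = 0.8655 in⁴
Solid circle: I = πd⁴/64  ⇒  d = (64I/π)^(1/4) = (64×0.8655/π)^(1/4) = 2.05 in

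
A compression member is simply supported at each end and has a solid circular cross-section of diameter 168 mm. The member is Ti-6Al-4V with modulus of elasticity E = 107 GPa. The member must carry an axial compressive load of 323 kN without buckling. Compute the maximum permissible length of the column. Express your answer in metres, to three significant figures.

I = πd⁴/64 = π×168⁴/64 = 3.910×10^7 mm⁴
I = 3.910×10^-5 m⁴
At the buckling limit P_cr = P = 3.230×10^5 N
From P_cr = π²EI/(K·L)²:  L = (1/K)·√(π²EI/P_cr) = (1/1)·√(π²×1.07×10^11×3.910×10^-5/3.230×10^5)
L = 11.3 m

L_max ≈ 11.3 m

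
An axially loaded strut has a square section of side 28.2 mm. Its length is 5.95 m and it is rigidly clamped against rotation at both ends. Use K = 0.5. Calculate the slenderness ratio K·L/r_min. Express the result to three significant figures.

For a square r = a/√12 = 28.2/√12 = 8.141 mm
L_e = K·L = 0.5 × 5.95 m = 2.975 m = 2975.0 mm
λ = L_e / r_min = 2975.0 / 8.141 = 365

λ ≈ 365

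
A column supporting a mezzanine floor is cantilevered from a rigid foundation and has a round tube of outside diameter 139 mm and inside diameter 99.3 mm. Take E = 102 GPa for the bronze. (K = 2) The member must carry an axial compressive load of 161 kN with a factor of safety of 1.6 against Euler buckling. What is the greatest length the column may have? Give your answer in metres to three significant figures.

d_o = 139 mm, d_i = 99.3 mm
I = π(d_o⁴ − d_i⁴)/64 = π(139⁴ − 99.30⁴)/64 = 1.355×10^7 mm⁴
I = 1.355×10^-5 m⁴
Required critical load P_cr = n·P = 1.6 × 161 = 257.6 kN = 2.576×10^5 N
From P_cr = π²EI/(K·L)²:  L = (1/K)·√(π²EI/P_cr) = (1/2)·√(π²×1.02×10^11×1.355×10^-5/2.576×10^5)
L = 3.64 m

L_max ≈ 3.64 m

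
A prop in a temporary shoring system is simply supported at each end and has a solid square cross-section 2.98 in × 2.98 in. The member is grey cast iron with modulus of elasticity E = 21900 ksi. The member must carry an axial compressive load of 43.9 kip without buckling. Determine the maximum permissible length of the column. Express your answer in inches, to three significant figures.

L_max ≈ 180 in

I = a⁴/12 = 2.98⁴/12 = 6.572 in⁴
At the buckling limit P_cr = P = 4.390×10^4 lb
From P_cr = π²EI/(K·L)²:  L = (1/K)·√(π²EI/P_cr) = (1/1)·√(π²×2.19×10^7×6.572/4.390×10^4)
L = 180 in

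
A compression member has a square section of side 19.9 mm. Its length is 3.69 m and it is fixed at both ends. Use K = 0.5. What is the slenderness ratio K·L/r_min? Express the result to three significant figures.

λ ≈ 321

For a square r = a/√12 = 19.9/√12 = 5.745 mm
L_e = K·L = 0.5 × 3.69 m = 1.845 m = 1845.0 mm
λ = L_e / r_min = 1845.0 / 5.745 = 321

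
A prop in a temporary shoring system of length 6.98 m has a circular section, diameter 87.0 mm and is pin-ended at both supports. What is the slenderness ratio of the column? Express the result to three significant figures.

λ ≈ 321

For a solid circle r = d/4 = 87.0/4 = 21.75 mm
L_e = K·L = 1 × 6.98 m = 6.980 m = 6980.0 mm
λ = L_e / r_min = 6980.0 / 21.75 = 321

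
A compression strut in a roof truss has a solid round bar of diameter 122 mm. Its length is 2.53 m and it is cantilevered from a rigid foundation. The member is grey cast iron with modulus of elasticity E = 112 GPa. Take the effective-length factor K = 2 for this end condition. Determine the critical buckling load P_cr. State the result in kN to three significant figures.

I = πd⁴/64 = π×122⁴/64 = 1.087×10^7 mm⁴
I = 1.087×10^7 mm⁴ = 1.087×10^-5 m⁴
Effective length L_e = K·L = 2 × 2.53 = 5.060 m
P_cr = π²EI / L_e² = π² × 112×10⁹ × 1.087×10^-5 / 5.060² = 4.695×10^5 N

P_cr ≈ 469 kN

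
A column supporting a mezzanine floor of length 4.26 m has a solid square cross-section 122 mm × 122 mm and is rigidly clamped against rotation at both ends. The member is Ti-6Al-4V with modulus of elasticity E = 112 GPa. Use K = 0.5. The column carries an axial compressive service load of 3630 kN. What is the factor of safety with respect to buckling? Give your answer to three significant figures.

I = a⁴/12 = 122⁴/12 = 1.846×10^7 mm⁴
I = 1.846×10^7 mm⁴ = 1.846×10^-5 m⁴
Effective length L_e = K·L = 0.5 × 4.26 = 2.130 m
P_cr = π²EI / L_e² = π² × 112×10⁹ × 1.846×10^-5 / 2.130² = 4.498×10^6 N
Factor of safety n = P_cr / P = 4498.0 / 3630 = 1.24

n ≈ 1.24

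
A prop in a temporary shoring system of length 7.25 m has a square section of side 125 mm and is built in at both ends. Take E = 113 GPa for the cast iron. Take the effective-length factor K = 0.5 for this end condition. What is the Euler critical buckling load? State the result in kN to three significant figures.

I = a⁴/12 = 125⁴/12 = 2.035×10^7 mm⁴
I = 2.035×10^7 mm⁴ = 2.035×10^-5 m⁴
Effective length L_e = K·L = 0.5 × 7.25 = 3.625 m
P_cr = π²EI / L_e² = π² × 113×10⁹ × 2.035×10^-5 / 3.625² = 1.727×10^6 N

P_cr ≈ 1730 kN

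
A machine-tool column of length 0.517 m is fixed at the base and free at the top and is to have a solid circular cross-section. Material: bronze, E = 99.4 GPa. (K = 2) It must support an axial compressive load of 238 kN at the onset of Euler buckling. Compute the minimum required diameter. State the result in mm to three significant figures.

L_e = K·L = 2 × 0.517 = 1.034 m
Required I = P_cr·L_e²/(π²E) = 2.380×10^5 × 1.034² / (π² × 9.94×10^10) = 2.594×10^-7 m⁴
I_req = 2.594×10^5 mm⁴
Solid circle: I = πd⁴/64  ⇒  d = (64I/π)^(1/4) = (64×2.594×10^5/π)^(1/4) = 47.9 mm

d ≈ 47.9 mm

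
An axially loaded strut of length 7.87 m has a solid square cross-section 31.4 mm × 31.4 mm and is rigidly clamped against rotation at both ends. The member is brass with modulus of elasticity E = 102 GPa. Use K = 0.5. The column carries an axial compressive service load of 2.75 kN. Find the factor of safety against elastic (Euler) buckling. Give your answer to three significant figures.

n ≈ 1.92

I = a⁴/12 = 31.4⁴/12 = 8.101×10^4 mm⁴
I = 8.101×10^4 mm⁴ = 8.101×10^-8 m⁴
Effective length L_e = K·L = 0.5 × 7.87 = 3.935 m
P_cr = π²EI / L_e² = π² × 102×10⁹ × 8.101×10^-8 / 3.935² = 5.267×10^3 N
Factor of safety n = P_cr / P = 5.2668 / 2.75 = 1.92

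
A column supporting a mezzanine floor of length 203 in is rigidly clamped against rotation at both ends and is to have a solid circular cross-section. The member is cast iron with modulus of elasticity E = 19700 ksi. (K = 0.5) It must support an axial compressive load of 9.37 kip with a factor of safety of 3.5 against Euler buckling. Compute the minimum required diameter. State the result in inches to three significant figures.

d ≈ 2.44 in

Required P_cr = n·P = 3.5 × 9.37 = 32.79 kip
L_e = K·L = 0.5 × 203 = 101.5 in
Required I = P_cr·L_e²/(π²E) = 3.279×10^4 × 101.5² / (π² × 1.97×10^7) = 1.738 in⁴
Solid circle: I = πd⁴/64  ⇒  d = (64I/π)^(1/4) = (64×1.738/π)^(1/4) = 2.44 in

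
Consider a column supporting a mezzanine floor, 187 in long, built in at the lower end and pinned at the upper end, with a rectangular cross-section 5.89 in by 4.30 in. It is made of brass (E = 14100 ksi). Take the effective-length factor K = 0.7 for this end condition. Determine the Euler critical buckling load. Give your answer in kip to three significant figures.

P_cr ≈ 317 kip

Buckling occurs about the weak axis: I_min = h·b³/12 with b = 4.30 in (the shorter side).
I_min = 5.89×4.30³/12 = 39.02 in⁴
Effective length L_e = K·L = 0.7 × 187 = 130.9 in
P_cr = π²EI / L_e² = π² × 14100×10³ × 39.02 / 130.9² = 3.169×10^5 lb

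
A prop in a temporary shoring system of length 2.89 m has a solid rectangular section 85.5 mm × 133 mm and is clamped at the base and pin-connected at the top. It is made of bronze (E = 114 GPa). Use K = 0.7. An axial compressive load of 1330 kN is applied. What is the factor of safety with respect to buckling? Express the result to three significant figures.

Buckling occurs about the weak axis: I_min = h·b³/12 with b = 85.5 mm (the shorter side).
I_min = 133×85.5³/12 = 6.927×10^6 mm⁴
I = 6.927×10^6 mm⁴ = 6.927×10^-6 m⁴
Effective length L_e = K·L = 0.7 × 2.89 = 2.023 m
P_cr = π²EI / L_e² = π² × 114×10⁹ × 6.927×10^-6 / 2.023² = 1.905×10^6 N
Factor of safety n = P_cr / P = 1904.5 / 1330 = 1.43

n ≈ 1.43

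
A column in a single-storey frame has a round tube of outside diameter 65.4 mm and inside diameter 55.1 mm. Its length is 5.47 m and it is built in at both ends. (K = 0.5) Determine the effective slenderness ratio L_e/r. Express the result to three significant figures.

d_o = 65.4 mm, d_i = 55.1 mm
I = π(d_o⁴ − d_i⁴)/64 = π(65.4⁴ − 55.10⁴)/64 = 4.456×10^5 mm⁴
A = 974.8 mm²;  r_min = √(I/A) = √(4.456×10^5/974.8) = 21.38 mm
L_e = K·L = 0.5 × 5.47 m = 2.735 m = 2735.0 mm
λ = L_e / r_min = 2735.0 / 21.38 = 128

λ ≈ 128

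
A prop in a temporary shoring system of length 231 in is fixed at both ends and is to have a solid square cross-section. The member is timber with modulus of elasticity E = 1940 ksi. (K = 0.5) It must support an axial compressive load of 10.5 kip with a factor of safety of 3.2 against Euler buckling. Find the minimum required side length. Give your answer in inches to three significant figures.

Required P_cr = n·P = 3.2 × 10.5 = 33.60 kip
L_e = K·L = 0.5 × 231 = 115.5 in
Required I = P_cr·L_e²/(π²E) = 3.360×10^4 × 115.5² / (π² × 1.94×10^6) = 23.41 in⁴
Solid square: I = a⁴/12  ⇒  a = (12I)^(1/4) = (12×23.41)^(1/4) = 4.09 in

a ≈ 4.09 in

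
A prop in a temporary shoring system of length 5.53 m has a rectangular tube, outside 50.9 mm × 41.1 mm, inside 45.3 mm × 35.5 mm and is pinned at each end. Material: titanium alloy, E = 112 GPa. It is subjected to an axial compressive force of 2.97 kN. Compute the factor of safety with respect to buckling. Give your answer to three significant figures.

n ≈ 1.53

Weak-axis I_min = (h_o·b_o³ − h_i·b_i³)/12 with b_o = 41.1, b_i = 35.50 mm (shorter outer/inner sides).
I_min = (50.9×41.1³ − 45.30×35.50³)/12 = 1.256×10^5 mm⁴
I = 1.256×10^5 mm⁴ = 1.256×10^-7 m⁴
Effective length L_e = K·L = 1 × 5.53 = 5.530 m
P_cr = π²EI / L_e² = π² × 112×10⁹ × 1.256×10^-7 / 5.530² = 4.540×10^3 N
Factor of safety n = P_cr / P = 4.5398 / 2.97 = 1.53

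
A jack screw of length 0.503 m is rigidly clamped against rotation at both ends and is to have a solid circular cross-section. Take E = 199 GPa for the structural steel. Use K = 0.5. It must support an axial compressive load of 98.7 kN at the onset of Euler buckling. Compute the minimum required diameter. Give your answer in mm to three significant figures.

d ≈ 16.0 mm

L_e = K·L = 0.5 × 0.503 = 0.2515 m
Required I = P_cr·L_e²/(π²E) = 9.870×10^4 × 0.2515² / (π² × 1.99×10^11) = 3.179×10^-9 m⁴
I_req = 3.179×10^3 mm⁴
Solid circle: I = πd⁴/64  ⇒  d = (64I/π)^(1/4) = (64×3.179×10^3/π)^(1/4) = 16.0 mm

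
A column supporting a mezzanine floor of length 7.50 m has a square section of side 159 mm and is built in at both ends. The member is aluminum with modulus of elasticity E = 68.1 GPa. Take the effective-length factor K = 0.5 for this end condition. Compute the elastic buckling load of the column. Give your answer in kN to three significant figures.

P_cr ≈ 2550 kN

I = a⁴/12 = 159⁴/12 = 5.326×10^7 mm⁴
I = 5.326×10^7 mm⁴ = 5.326×10^-5 m⁴
Effective length L_e = K·L = 0.5 × 7.50 = 3.750 m
P_cr = π²EI / L_e² = π² × 68.1×10⁹ × 5.326×10^-5 / 3.750² = 2.546×10^6 N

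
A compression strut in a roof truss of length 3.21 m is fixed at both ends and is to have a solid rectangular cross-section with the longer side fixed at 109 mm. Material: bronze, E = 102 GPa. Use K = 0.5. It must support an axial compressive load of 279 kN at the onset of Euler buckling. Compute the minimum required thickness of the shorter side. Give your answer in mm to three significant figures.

b ≈ 42.8 mm

L_e = K·L = 0.5 × 3.21 = 1.605 m
Required I = P_cr·L_e²/(π²E) = 2.790×10^5 × 1.605² / (π² × 1.02×10^11) = 7.139×10^-7 m⁴
I_req = 7.139×10^5 mm⁴
Rectangle, weak axis: I_min = h·b³/12 with h = 109 mm fixed  ⇒  b = (12I/h)^(1/3) = 42.8 mm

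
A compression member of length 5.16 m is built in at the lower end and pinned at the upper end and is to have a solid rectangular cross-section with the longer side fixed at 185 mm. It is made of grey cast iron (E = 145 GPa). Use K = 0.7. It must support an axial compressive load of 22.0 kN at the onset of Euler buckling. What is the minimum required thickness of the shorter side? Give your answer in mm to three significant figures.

L_e = K·L = 0.7 × 5.16 = 3.612 m
Required I = P_cr·L_e²/(π²E) = 2.200×10^4 × 3.612² / (π² × 1.45×10^11) = 2.006×10^-7 m⁴
I_req = 2.006×10^5 mm⁴
Rectangle, weak axis: I_min = h·b³/12 with h = 185 mm fixed  ⇒  b = (12I/h)^(1/3) = 23.5 mm

b ≈ 23.5 mm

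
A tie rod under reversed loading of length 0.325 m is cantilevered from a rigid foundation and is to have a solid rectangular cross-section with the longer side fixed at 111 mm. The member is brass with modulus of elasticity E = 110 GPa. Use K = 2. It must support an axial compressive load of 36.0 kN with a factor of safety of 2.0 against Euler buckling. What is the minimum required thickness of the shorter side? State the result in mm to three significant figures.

Required P_cr = n·P = 2.0 × 36.0 = 72.00 kN
L_e = K·L = 2 × 0.325 = 0.6500 m
Required I = P_cr·L_e²/(π²E) = 7.200×10^4 × 0.6500² / (π² × 1.10×10^11) = 2.802×10^-8 m⁴
I_req = 2.802×10^4 mm⁴
Rectangle, weak axis: I_min = h·b³/12 with h = 111 mm fixed  ⇒  b = (12I/h)^(1/3) = 14.5 mm

b ≈ 14.5 mm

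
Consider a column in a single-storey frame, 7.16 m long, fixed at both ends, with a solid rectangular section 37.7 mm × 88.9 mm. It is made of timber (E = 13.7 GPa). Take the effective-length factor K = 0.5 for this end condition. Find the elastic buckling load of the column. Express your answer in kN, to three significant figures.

P_cr ≈ 4.19 kN

Buckling occurs about the weak axis: I_min = h·b³/12 with b = 37.7 mm (the shorter side).
I_min = 88.9×37.7³/12 = 3.970×10^5 mm⁴
I = 3.970×10^5 mm⁴ = 3.970×10^-7 m⁴
Effective length L_e = K·L = 0.5 × 7.16 = 3.580 m
P_cr = π²EI / L_e² = π² × 13.7×10⁹ × 3.970×10^-7 / 3.580² = 4.188×10^3 N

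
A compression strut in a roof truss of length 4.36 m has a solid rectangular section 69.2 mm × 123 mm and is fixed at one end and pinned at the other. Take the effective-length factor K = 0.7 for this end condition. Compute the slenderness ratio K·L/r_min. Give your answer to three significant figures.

For a rectangle r_min = b/√12 = 69.2/√12 = 19.98 mm
L_e = K·L = 0.7 × 4.36 m = 3.052 m = 3052.0 mm
λ = L_e / r_min = 3052.0 / 19.98 = 153

λ ≈ 153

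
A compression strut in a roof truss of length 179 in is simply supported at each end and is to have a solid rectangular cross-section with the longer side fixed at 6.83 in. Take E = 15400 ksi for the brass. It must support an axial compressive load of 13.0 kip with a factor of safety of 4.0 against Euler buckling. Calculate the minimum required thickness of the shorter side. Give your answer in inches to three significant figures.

Required P_cr = n·P = 4.0 × 13.0 = 52.00 kip
L_e = K·L = 1 × 179 = 179.0 in
Required I = P_cr·L_e²/(π²E) = 5.200×10^4 × 179.0² / (π² × 1.54×10^7) = 10.96 in⁴
Rectangle, weak axis: I_min = h·b³/12 with h = 6.83 in fixed  ⇒  b = (12I/h)^(1/3) = 2.68 in

b ≈ 2.68 in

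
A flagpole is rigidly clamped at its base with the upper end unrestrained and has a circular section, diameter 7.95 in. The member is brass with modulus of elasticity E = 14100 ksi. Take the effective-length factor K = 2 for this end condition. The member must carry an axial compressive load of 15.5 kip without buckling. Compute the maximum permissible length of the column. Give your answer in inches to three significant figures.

I = πd⁴/64 = π×7.95⁴/64 = 196.1 in⁴
At the buckling limit P_cr = P = 1.550×10^4 lb
From P_cr = π²EI/(K·L)²:  L = (1/K)·√(π²EI/P_cr) = (1/2)·√(π²×1.41×10^7×196.1/1.550×10^4)
L = 663 in

L_max ≈ 663 in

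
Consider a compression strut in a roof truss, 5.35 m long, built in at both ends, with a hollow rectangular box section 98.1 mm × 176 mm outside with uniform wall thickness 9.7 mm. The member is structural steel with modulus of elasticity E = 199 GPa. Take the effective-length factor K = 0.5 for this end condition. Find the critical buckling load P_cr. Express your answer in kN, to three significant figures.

P_cr ≈ 2050 kN

Inner dimensions: h_i = 176 − 2×9.7 = 156.6 mm, b_i = 98.1 − 2×9.7 = 78.70 mm
Weak-axis I_min = (h_o·b_o³ − h_i·b_i³)/12 with b_o = 98.1, b_i = 78.70 mm (shorter outer/inner sides).
I_min = (176×98.1³ − 156.6×78.70³)/12 = 7.485×10^6 mm⁴
I = 7.485×10^6 mm⁴ = 7.485×10^-6 m⁴
Effective length L_e = K·L = 0.5 × 5.35 = 2.675 m
P_cr = π²EI / L_e² = π² × 199×10⁹ × 7.485×10^-6 / 2.675² = 2.055×10^6 N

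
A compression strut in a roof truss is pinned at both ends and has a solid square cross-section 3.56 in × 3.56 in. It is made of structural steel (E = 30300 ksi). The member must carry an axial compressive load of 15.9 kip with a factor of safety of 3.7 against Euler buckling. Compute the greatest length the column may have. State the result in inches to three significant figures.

L_max ≈ 261 in

I = a⁴/12 = 3.56⁴/12 = 13.39 in⁴
Required critical load P_cr = n·P = 3.7 × 15.9 = 58.83 kip = 5.883×10^4 lb
From P_cr = π²EI/(K·L)²:  L = (1/K)·√(π²EI/P_cr) = (1/1)·√(π²×3.03×10^7×13.39/5.883×10^4)
L = 261 in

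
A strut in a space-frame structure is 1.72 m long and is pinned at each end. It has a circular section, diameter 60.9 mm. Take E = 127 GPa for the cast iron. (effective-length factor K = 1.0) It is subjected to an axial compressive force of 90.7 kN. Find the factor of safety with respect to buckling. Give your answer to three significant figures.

n ≈ 3.15

I = πd⁴/64 = π×60.9⁴/64 = 6.752×10^5 mm⁴
I = 6.752×10^5 mm⁴ = 6.752×10^-7 m⁴
Effective length L_e = K·L = 1 × 1.72 = 1.720 m
P_cr = π²EI / L_e² = π² × 127×10⁹ × 6.752×10^-7 / 1.720² = 2.861×10^5 N
Factor of safety n = P_cr / P = 286.08 / 90.7 = 3.15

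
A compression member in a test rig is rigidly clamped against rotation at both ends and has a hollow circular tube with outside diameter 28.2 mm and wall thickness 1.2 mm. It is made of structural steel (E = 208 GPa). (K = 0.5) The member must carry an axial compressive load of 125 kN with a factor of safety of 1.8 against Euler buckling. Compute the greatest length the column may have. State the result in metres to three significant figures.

L_max ≈ 0.582 m

Inner diameter d_i = 28.2 − 2×1.2 = 25.80 mm
I = π(d_o⁴ − d_i⁴)/64 = π(28.2⁴ − 25.80⁴)/64 = 9.294×10^3 mm⁴
I = 9.294×10^-9 m⁴
Required critical load P_cr = n·P = 1.8 × 125 = 225.0 kN = 2.250×10^5 N
From P_cr = π²EI/(K·L)²:  L = (1/K)·√(π²EI/P_cr) = (1/0.5)·√(π²×2.08×10^11×9.294×10^-9/2.250×10^5)
L = 0.582 m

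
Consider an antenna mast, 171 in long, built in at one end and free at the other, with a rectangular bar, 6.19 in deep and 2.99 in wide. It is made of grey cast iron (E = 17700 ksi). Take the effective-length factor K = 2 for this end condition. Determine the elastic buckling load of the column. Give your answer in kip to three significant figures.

P_cr ≈ 20.6 kip

Buckling occurs about the weak axis: I_min = h·b³/12 with b = 2.99 in (the shorter side).
I_min = 6.19×2.99³/12 = 13.79 in⁴
Effective length L_e = K·L = 2 × 171 = 342.0 in
P_cr = π²EI / L_e² = π² × 17700×10³ × 13.79 / 342.0² = 2.059×10^4 lb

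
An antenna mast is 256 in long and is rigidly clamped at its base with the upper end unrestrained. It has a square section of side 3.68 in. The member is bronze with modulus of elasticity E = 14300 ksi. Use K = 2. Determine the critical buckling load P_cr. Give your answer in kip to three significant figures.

I = a⁴/12 = 3.68⁴/12 = 15.28 in⁴
Effective length L_e = K·L = 2 × 256 = 512.0 in
P_cr = π²EI / L_e² = π² × 14300×10³ × 15.28 / 512.0² = 8.228×10^3 lb

P_cr ≈ 8.23 kip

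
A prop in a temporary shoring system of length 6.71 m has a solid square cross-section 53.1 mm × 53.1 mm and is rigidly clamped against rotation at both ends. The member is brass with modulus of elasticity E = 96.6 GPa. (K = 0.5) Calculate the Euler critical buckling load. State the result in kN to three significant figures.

I = a⁴/12 = 53.1⁴/12 = 6.625×10^5 mm⁴
I = 6.625×10^5 mm⁴ = 6.625×10^-7 m⁴
Effective length L_e = K·L = 0.5 × 6.71 = 3.355 m
P_cr = π²EI / L_e² = π² × 96.6×10⁹ × 6.625×10^-7 / 3.355² = 5.612×10^4 N

P_cr ≈ 56.1 kN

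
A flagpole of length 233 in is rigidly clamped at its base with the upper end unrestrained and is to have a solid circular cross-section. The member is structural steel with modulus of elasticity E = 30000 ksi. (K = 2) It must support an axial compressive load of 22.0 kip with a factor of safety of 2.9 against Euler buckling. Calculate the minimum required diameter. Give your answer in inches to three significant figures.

d ≈ 5.56 in

Required P_cr = n·P = 2.9 × 22.0 = 63.80 kip
L_e = K·L = 2 × 233 = 466.0 in
Required I = P_cr·L_e²/(π²E) = 6.380×10^4 × 466.0² / (π² × 3.00×10^7) = 46.79 in⁴
Solid circle: I = πd⁴/64  ⇒  d = (64I/π)^(1/4) = (64×46.79/π)^(1/4) = 5.56 in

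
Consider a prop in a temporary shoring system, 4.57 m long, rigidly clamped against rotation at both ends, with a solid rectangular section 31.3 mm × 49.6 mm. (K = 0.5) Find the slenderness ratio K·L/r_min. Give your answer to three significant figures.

λ ≈ 253

For a rectangle r_min = b/√12 = 31.3/√12 = 9.036 mm
L_e = K·L = 0.5 × 4.57 m = 2.285 m = 2285.0 mm
λ = L_e / r_min = 2285.0 / 9.036 = 253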